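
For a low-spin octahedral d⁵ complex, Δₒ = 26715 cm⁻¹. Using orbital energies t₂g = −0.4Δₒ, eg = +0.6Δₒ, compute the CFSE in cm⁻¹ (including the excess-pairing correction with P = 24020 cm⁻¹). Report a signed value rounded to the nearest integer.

Electron filling gives t₂g⁵ eg⁰.
CFSE(orbital) = 5×(-0.4Δₒ) + 0×(0.6Δₒ) = -2.0Δₒ; with Δₒ = 26715 cm⁻¹ that is -53430 cm⁻¹.
High-spin d⁵ would be t₂g³ eg² with 0 pairs; low-spin has 2, so 2 excess pairs cost +2P = +48040 cm⁻¹.
Overall CFSE = -53430 + 48040 = -5390 cm⁻¹.

-5390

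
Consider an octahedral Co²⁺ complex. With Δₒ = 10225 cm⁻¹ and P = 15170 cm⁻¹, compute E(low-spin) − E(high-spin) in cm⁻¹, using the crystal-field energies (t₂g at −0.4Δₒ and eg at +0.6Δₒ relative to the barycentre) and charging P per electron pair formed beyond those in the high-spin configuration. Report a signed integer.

Group 9 minus oxidation state +2 gives a d⁷ configuration for Co²⁺.
High-spin: t₂g⁵ eg², CFSE = -0.8Δₒ = -8180 cm⁻¹.
For low-spin the configuration is t₂g⁶ eg¹: orbital energy -1.8 × 10225 = -18405 cm⁻¹, and 1 additional pair relative to high-spin adds 15170 cm⁻¹, giving -3235 cm⁻¹.
The difference is -3235 − (-8180) = 4945 cm⁻¹, so high-spin lies lower.

4945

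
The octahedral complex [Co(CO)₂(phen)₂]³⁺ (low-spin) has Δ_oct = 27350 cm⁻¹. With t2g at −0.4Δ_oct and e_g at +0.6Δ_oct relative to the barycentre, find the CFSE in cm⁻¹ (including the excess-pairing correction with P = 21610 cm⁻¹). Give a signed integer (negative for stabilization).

-22420

Ligand charges: 2×(+0) from CO and 2×(+0) from phen sum to +0; with overall charge +3, Co is +3.
Co³⁺: group 9, so d-count = 9 − 3 = 6.
Electron filling gives t2g^6 e_g^0.
The orbital stabilization is -2.4Δ_oct = -2.4 × 27350 = -65640 cm⁻¹.
Relative to high-spin t2g^4 e_g^2 (1 paired), the low-spin configuration has 2 additional pairs, contributing +2 × 21610 = +43220 cm⁻¹.
Combining: -65640 + 43220 = -22420 cm⁻¹.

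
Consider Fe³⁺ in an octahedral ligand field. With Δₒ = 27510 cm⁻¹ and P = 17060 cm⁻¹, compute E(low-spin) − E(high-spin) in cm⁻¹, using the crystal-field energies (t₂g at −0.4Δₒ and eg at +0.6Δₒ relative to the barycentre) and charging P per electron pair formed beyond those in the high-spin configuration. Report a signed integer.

-20900

Group 8 minus oxidation state +3 gives a d⁵ configuration for Fe³⁺.
High-spin d⁵ fills as t₂g³ eg² with CFSE 3(−0.4) + 2(+0.6) = 0.0Δₒ = 0 cm⁻¹.
For low-spin the configuration is t₂g⁵ eg⁰: orbital energy -2.0 × 27510 = -55020 cm⁻¹, and 2 additional pairs relative to high-spin add 34120 cm⁻¹, giving -20900 cm⁻¹.
Thus E(LS) − E(HS) = -20900 cm⁻¹.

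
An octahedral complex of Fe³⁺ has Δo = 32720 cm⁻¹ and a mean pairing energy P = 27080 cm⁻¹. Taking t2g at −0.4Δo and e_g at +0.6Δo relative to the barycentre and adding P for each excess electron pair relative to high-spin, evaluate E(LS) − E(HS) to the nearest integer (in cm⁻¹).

Fe is in group 8, so Fe³⁺ is d⁵ (8 − 3 = 5).
In the high-spin limit (t2g^3 e_g^2) the orbital term is 0.0Δo = 0 cm⁻¹, with no excess pairing.
Low-spin: t2g^5 e_g^0, orbital CFSE = -2.0Δo = -65440 cm⁻¹; plus 2 excess pairs × P = +54160 cm⁻¹; total -11280 cm⁻¹.
E(LS) − E(HS) = -11280 − (0) = -11280 cm⁻¹.

-11280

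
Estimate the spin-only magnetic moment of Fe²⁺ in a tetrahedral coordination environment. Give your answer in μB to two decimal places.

Group 8 minus oxidation state +2 gives a d⁶ configuration for Fe²⁺.
With tetrahedral geometry the complex is necessarily high-spin.
Configuration: e^3 t2^3 → 4 unpaired electrons.
μ(spin-only) = √[4(4+2)] = √24 ≈ 4.90 μB.

4.90 μB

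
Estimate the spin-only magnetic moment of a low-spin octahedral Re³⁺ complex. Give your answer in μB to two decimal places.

2.83 μB

Re³⁺: group 7, so d-count = 7 − 3 = 4.
Configuration: t₂g⁴ eg⁰ → 2 unpaired electrons.
μ(spin-only) = √[2(2+2)] = √8 ≈ 2.83 μB.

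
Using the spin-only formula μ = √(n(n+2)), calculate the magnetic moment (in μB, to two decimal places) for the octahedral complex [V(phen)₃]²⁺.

phen is neutral, so the +2 overall charge sits on V: oxidation state +2.
V is in group 5, so V²⁺ is d³ (5 − 2 = 3).
Configuration: t2g^3 e_g^0 → 3 unpaired electrons.
μ(spin-only) = √[3(3+2)] = √15 ≈ 3.87 μB.

3.87 μB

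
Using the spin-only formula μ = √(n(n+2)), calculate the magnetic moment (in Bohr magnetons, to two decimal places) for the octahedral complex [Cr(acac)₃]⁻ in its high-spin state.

4.90 Bohr magnetons

Each acac⁻ contributes -1; 3 × (-1) = -3. With overall charge -1, Cr is in the +2 oxidation state.
Cr is in group 6, so Cr²⁺ is d⁴ (6 − 2 = 4).
Configuration: t₂g³ eg¹ → 4 unpaired electrons.
μ(spin-only) = √[4(4+2)] = √24 ≈ 4.90 Bohr magnetons.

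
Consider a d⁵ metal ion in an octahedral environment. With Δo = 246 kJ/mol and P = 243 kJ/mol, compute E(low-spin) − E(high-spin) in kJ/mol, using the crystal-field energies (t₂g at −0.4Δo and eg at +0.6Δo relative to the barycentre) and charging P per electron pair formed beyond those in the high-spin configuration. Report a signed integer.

-6

In the high-spin limit (t₂g³ eg²) the orbital term is 0.0Δo = 0 kJ/mol, with no excess pairing.
Low-spin t₂g⁵ eg⁰ gives -2.0Δo = -492 kJ/mol, but forming 2 extra pairs costs 2P = 486 kJ/mol, so E(LS) = -492 + 486 = -6 kJ/mol.
E(LS) − E(HS) = -6 − (0) = -6 kJ/mol.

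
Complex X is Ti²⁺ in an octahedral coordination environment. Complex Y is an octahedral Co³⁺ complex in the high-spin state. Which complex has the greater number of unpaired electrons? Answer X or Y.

Y

X: Ti²⁺: group 4, so d-count = 4 − 2 = 2; t₂g² eg⁰ → 2 unpaired.
Y: Group 9 minus oxidation state +3 gives a d⁶ configuration for Co³⁺; t₂g⁴ eg² → 4 unpaired.
So Y has more unpaired electrons.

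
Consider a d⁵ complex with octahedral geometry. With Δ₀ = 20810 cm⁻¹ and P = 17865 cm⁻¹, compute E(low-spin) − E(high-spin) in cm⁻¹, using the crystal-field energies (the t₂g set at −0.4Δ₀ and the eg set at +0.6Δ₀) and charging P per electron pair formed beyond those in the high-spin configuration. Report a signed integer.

-5890

High-spin d⁵ fills as t₂g³ eg² with CFSE 3(−0.4) + 2(+0.6) = 0.0Δ₀ = 0 cm⁻¹.
Low-spin t₂g⁵ eg⁰ gives -2.0Δ₀ = -41620 cm⁻¹, but forming 2 extra pairs costs 2P = 35730 cm⁻¹, so E(LS) = -41620 + 35730 = -5890 cm⁻¹.
E(LS) − E(HS) = -5890 − (0) = -5890 cm⁻¹.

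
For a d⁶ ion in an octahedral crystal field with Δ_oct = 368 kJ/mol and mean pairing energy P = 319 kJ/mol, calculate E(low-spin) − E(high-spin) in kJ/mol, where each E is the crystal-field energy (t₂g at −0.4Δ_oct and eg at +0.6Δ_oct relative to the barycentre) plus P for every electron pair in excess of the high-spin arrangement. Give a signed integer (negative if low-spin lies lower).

High-spin: t₂g⁴ eg², CFSE = -0.4Δ_oct = -147 kJ/mol.
Low-spin t₂g⁶ eg⁰ gives -2.4Δ_oct = -883 kJ/mol, but forming 2 extra pairs costs 2P = 638 kJ/mol, so E(LS) = -883 + 638 = -245 kJ/mol.
The difference is -245 − (-147) = -98 kJ/mol, so low-spin lies lower.

-98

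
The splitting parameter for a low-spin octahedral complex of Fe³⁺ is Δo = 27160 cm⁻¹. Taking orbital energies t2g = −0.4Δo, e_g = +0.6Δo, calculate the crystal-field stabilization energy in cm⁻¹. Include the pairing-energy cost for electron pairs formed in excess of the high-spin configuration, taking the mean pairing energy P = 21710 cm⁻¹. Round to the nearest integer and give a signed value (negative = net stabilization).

-10900

Fe sits in group 8; removing 3 electrons leaves Fe³⁺ with 8 − 3 = 5 d electrons.
The d⁵ electrons fill as t2g^5 e_g^0.
The orbital stabilization is -2.0Δo = -2.0 × 27160 = -54320 cm⁻¹.
High-spin d⁵ would be t2g^3 e_g^2 with 0 pairs; low-spin has 2, so 2 excess pairs cost +2P = +43420 cm⁻¹.
Net CFSE = -54320 + 43420 = -10900 cm⁻¹.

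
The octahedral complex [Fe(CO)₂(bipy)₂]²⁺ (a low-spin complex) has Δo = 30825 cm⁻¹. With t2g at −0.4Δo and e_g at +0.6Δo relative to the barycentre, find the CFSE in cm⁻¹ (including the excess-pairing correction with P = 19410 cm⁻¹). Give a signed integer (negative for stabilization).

-35160

Ligand charges: 2×(+0) from CO and 2×(+0) from bipy sum to +0; with overall charge +2, Fe is +2.
Fe sits in group 8; removing 2 electrons leaves Fe²⁺ with 8 − 2 = 6 d electrons.
The d⁶ electrons fill as t2g^6 e_g^0.
Orbital CFSE = 6(-0.4) + 0(0.6) = -2.4Δo = -2.4 × 30825 = -73980 cm⁻¹.
High-spin d⁶ would be t2g^4 e_g^2 with 1 pair; low-spin has 3, so 2 excess pairs cost +2P = +38820 cm⁻¹.
Net CFSE = -73980 + 38820 = -35160 cm⁻¹.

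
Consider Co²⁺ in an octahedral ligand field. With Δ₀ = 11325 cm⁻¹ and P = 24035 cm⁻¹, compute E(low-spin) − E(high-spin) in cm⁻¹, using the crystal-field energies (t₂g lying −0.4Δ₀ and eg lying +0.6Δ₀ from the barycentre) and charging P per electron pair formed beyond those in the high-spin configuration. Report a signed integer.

12710

Co sits in group 9; removing 2 electrons leaves Co²⁺ with 9 − 2 = 7 d electrons.
In the high-spin limit (t₂g⁵ eg²) the orbital term is -0.8Δ₀ = -9060 cm⁻¹, with no excess pairing.
For low-spin the configuration is t₂g⁶ eg¹: orbital energy -1.8 × 11325 = -20385 cm⁻¹, and 1 additional pair relative to high-spin adds 24035 cm⁻¹, giving 3650 cm⁻¹.
E(LS) − E(HS) = 3650 − (-9060) = 12710 cm⁻¹.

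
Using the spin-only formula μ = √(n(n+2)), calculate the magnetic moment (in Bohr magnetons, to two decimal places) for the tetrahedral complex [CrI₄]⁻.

Each I⁻ contributes -1; 4 × (-1) = -4. With overall charge -1, Cr is in the +3 oxidation state.
Cr sits in group 6; removing 3 electrons leaves Cr³⁺ with 6 − 3 = 3 d electrons.
Tetrahedral fields are weak (Δₜ ≈ 4/9 Δₒ), so electrons fill high-spin.
Configuration: e^2 t2^1 → 3 unpaired electrons.
μ(spin-only) = √[3(3+2)] = √15 ≈ 3.87 Bohr magnetons.

3.87 Bohr magnetons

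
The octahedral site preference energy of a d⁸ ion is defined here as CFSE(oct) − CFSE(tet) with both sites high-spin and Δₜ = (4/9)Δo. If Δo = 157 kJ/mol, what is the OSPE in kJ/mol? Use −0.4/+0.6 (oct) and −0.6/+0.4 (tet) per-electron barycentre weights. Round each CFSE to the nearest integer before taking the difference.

-132

In an octahedral site d⁸ (HS) is t₂g⁶ eg², giving CFSE(oct) = -1.2Δo = -188 kJ/mol.
Tetrahedral e⁴ t₂⁴ gives -0.8Δₜ = -0.8 × (4/9) × 157 = -56 kJ/mol.
Subtracting, OSPE = -188 − (-56) = -132 kJ/mol.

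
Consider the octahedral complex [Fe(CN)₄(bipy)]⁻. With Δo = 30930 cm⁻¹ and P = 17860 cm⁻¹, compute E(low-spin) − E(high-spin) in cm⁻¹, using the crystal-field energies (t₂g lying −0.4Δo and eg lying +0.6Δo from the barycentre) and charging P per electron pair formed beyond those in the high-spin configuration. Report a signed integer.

-26140

Ligand charges: 4×(-1) from CN⁻ and 1×(+0) from bipy sum to -4; with overall charge -1, Fe is +3.
Fe is in group 8, so Fe³⁺ is d⁵ (8 − 3 = 5).
High-spin: t₂g³ eg², CFSE = 0.0Δo = 0 cm⁻¹.
Low-spin: t₂g⁵ eg⁰, orbital CFSE = -2.0Δo = -61860 cm⁻¹; plus 2 excess pairs × P = +35720 cm⁻¹; total -26140 cm⁻¹.
Thus E(LS) − E(HS) = -26140 cm⁻¹.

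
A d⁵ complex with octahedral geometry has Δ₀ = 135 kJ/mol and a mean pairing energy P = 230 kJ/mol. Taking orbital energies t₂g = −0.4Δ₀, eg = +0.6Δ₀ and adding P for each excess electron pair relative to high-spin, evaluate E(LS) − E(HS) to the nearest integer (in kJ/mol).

190

High-spin d⁵ fills as t₂g³ eg² with CFSE 3(−0.4) + 2(+0.6) = 0.0Δ₀ = 0 kJ/mol.
For low-spin the configuration is t₂g⁵ eg⁰: orbital energy -2.0 × 135 = -270 kJ/mol, and 2 additional pairs relative to high-spin add 460 kJ/mol, giving 190 kJ/mol.
Thus E(LS) − E(HS) = 190 kJ/mol.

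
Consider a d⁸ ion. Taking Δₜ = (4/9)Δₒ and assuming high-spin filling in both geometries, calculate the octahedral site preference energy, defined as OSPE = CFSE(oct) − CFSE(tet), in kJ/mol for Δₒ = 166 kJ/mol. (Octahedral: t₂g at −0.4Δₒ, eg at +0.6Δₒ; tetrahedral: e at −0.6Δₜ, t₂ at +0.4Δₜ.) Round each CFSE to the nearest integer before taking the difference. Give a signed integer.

Octahedral (high-spin): t₂g⁶ eg², CFSE = 6(−0.4) + 2(+0.6) = -1.2Δₒ = -1.2 × 166 = -199 kJ/mol.
Tetrahedral e⁴ t₂⁴ gives -0.8Δₜ = -0.8 × (4/9) × 166 = -59 kJ/mol.
OSPE = CFSE(oct) − CFSE(tet) = -199 − (-59) = -140 kJ/mol.

-140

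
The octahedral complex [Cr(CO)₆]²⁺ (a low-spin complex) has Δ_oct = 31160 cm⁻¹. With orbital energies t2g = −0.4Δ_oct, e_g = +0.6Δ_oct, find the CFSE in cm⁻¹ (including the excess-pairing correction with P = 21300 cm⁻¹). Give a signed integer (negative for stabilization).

-28556

CO is neutral, so the +2 overall charge sits on Cr: oxidation state +2.
Group 6 minus oxidation state +2 gives a d⁴ configuration for Cr²⁺.
Electron filling gives t2g^4 e_g^0.
Orbital CFSE = 4(-0.4) + 0(0.6) = -1.6Δ_oct = -1.6 × 31160 = -49856 cm⁻¹.
High-spin d⁴ would be t2g^3 e_g^1 with 0 pairs; low-spin has 1, so 1 excess pair costs +1P = +21300 cm⁻¹.
Net CFSE = -49856 + 21300 = -28556 cm⁻¹.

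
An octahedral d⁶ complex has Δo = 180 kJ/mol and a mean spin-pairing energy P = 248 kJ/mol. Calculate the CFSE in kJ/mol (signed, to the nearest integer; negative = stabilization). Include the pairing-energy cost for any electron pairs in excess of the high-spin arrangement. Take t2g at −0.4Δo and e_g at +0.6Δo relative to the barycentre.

Here Δo < P (180 < 248), so the high-spin state is favoured.
That gives t2g^4 e_g^2.
Orbital CFSE = -0.4Δo = -0.4 × 180 = -72 kJ/mol.
High-spin has no excess pairs, so no pairing correction applies.

-72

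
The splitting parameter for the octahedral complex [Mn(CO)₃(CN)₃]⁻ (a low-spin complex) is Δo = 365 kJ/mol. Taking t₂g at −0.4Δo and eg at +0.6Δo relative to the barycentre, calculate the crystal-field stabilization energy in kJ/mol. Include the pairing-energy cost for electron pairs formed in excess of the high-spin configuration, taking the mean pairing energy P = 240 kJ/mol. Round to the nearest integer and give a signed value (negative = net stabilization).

-250

Ligand charges: 3×(+0) from CO and 3×(-1) from CN⁻ sum to -3; with overall charge -1, Mn is +2.
Mn sits in group 7; removing 2 electrons leaves Mn²⁺ with 7 − 2 = 5 d electrons.
The d⁵ electrons fill as t₂g⁵ eg⁰.
Orbital CFSE = 5(-0.4) + 0(0.6) = -2.0Δo = -2.0 × 365 = -730 kJ/mol.
Pairing penalty: 2 pairs vs 0 in the high-spin reference → 2 extra × P = 480 kJ/mol.
Net CFSE = -730 + 480 = -250 kJ/mol.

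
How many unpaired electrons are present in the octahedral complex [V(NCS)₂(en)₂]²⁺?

1

Ligand charges: 2×(-1) from NCS⁻ and 2×(+0) from en sum to -2; with overall charge +2, V is +4.
V sits in group 5; removing 4 electrons leaves V⁴⁺ with 5 − 4 = 1 d electrons.
Configuration: t2g^1 e_g^0, giving 1 unpaired electron.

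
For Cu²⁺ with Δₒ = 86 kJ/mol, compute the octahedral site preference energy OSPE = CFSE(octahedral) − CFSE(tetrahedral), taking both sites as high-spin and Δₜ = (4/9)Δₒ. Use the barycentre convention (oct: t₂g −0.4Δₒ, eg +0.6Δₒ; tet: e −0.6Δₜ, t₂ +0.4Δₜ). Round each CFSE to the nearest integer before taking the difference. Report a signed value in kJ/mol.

Cu²⁺: group 11, so d-count = 11 − 2 = 9.
Octahedral high-spin t₂g⁶ eg³: CFSE = -0.6 × 86 = -52 kJ/mol.
Tetrahedral e⁴ t₂⁵ gives -0.4Δₜ = -0.4 × (4/9) × 86 = -15 kJ/mol.
Subtracting, OSPE = -52 − (-15) = -37 kJ/mol.

-37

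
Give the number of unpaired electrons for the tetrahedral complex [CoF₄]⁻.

Each F⁻ contributes -1; 4 × (-1) = -4. With overall charge -1, Co is in the +3 oxidation state.
Co sits in group 9; removing 3 electrons leaves Co³⁺ with 9 − 3 = 6 d electrons.
Tetrahedral fields are weak (Δₜ ≈ 4/9 Δₒ), so electrons fill high-spin.
Configuration: e³ t₂³, giving 4 unpaired electrons.

4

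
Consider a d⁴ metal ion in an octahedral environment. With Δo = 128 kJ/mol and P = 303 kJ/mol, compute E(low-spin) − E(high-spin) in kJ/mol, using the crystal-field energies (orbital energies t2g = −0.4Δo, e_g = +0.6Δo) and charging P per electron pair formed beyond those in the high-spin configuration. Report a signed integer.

175

High-spin: t2g^3 e_g^1, CFSE = -0.6Δo = -77 kJ/mol.
Low-spin t2g^4 e_g^0 gives -1.6Δo = -205 kJ/mol, but forming 1 extra pair costs 1P = 303 kJ/mol, so E(LS) = -205 + 303 = 98 kJ/mol.
E(LS) − E(HS) = 98 − (-77) = 175 kJ/mol.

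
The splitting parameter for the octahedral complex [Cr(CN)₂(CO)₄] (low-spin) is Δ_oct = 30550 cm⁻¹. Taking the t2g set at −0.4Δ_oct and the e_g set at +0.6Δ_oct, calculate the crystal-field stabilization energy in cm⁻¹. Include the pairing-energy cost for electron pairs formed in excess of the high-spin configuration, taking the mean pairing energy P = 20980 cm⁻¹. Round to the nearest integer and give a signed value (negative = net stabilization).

Ligand charges: 2×(-1) from CN⁻ and 4×(+0) from CO sum to -2; with overall charge +0, Cr is +2.
Cr²⁺: group 6, so d-count = 6 − 2 = 4.
Electron filling gives t2g^4 e_g^0.
CFSE(orbital) = 4×(-0.4Δ_oct) + 0×(0.6Δ_oct) = -1.6Δ_oct; with Δ_oct = 30550 cm⁻¹ that is -48880 cm⁻¹.
Pairing penalty: 1 pair vs 0 in the high-spin reference → 1 extra × P = 20980 cm⁻¹.
Net CFSE = -48880 + 20980 = -27900 cm⁻¹.

-27900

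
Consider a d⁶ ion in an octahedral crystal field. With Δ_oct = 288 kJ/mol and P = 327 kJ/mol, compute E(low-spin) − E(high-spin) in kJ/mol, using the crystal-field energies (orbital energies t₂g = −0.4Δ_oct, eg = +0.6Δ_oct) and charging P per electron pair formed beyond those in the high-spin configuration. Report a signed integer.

In the high-spin limit (t₂g⁴ eg²) the orbital term is -0.4Δ_oct = -115 kJ/mol, with no excess pairing.
For low-spin the configuration is t₂g⁶ eg⁰: orbital energy -2.4 × 288 = -691 kJ/mol, and 2 additional pairs relative to high-spin add 654 kJ/mol, giving -37 kJ/mol.
E(LS) − E(HS) = -37 − (-115) = 78 kJ/mol.

78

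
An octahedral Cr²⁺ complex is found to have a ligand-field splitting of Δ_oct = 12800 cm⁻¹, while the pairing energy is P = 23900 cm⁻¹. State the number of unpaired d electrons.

Cr²⁺: group 6, so d-count = 6 − 2 = 4.
Δ_oct < P, so pairing is avoided: the ground state is high-spin.
That gives t2g^3 e_g^1.
Unpaired electrons: 4.

4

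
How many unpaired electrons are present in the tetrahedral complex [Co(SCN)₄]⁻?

4

Each SCN⁻ contributes -1; 4 × (-1) = -4. With overall charge -1, Co is in the +3 oxidation state.
Co³⁺: group 9, so d-count = 9 − 3 = 6.
Tetrahedral fields are weak (Δₜ ≈ 4/9 Δₒ), so electrons fill high-spin.
Configuration: e³ t₂³, giving 4 unpaired electrons.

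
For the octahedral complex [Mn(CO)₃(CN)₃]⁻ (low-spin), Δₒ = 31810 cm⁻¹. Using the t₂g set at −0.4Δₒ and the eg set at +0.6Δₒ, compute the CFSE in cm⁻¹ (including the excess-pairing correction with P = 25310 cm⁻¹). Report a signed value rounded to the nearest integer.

Ligand charges: 3×(+0) from CO and 3×(-1) from CN⁻ sum to -3; with overall charge -1, Mn is +2.
Mn is in group 7, so Mn²⁺ is d⁵ (7 − 2 = 5).
Configuration: t₂g⁵ eg⁰.
The orbital stabilization is -2.0Δₒ = -2.0 × 31810 = -63620 cm⁻¹.
Relative to high-spin t₂g³ eg² (0 paired), the low-spin configuration has 2 additional pairs, contributing +2 × 25310 = +50620 cm⁻¹.
Net CFSE = -63620 + 50620 = -13000 cm⁻¹.

-13000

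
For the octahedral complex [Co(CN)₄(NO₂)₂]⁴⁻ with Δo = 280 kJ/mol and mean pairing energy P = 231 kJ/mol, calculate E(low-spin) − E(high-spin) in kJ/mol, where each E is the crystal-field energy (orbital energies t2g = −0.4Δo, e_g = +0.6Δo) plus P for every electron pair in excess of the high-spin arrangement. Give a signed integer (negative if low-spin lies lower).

-49

Ligand charges: 4×(-1) from CN⁻ and 2×(-1) from NO₂⁻ sum to -6; with overall charge -4, Co is +2.
Co²⁺: group 9, so d-count = 9 − 2 = 7.
High-spin: t2g^5 e_g^2, CFSE = -0.8Δo = -224 kJ/mol.
For low-spin the configuration is t2g^6 e_g^1: orbital energy -1.8 × 280 = -504 kJ/mol, and 1 additional pair relative to high-spin adds 231 kJ/mol, giving -273 kJ/mol.
Thus E(LS) − E(HS) = -49 kJ/mol.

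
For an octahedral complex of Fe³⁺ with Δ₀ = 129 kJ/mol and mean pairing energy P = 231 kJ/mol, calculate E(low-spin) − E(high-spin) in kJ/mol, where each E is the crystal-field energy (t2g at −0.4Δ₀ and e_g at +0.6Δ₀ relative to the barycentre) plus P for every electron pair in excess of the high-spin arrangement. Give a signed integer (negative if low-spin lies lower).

Group 8 minus oxidation state +3 gives a d⁵ configuration for Fe³⁺.
High-spin: t2g^3 e_g^2, CFSE = 0.0Δ₀ = 0 kJ/mol.
Low-spin t2g^5 e_g^0 gives -2.0Δ₀ = -258 kJ/mol, but forming 2 extra pairs costs 2P = 462 kJ/mol, so E(LS) = -258 + 462 = 204 kJ/mol.
Thus E(LS) − E(HS) = 204 kJ/mol.

204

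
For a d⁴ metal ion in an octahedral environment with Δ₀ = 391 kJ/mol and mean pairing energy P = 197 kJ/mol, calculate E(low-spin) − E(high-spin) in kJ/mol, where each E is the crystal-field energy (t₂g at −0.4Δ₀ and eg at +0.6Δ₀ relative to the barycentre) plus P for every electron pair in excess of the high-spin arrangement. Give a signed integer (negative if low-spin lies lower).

In the high-spin limit (t₂g³ eg¹) the orbital term is -0.6Δ₀ = -235 kJ/mol, with no excess pairing.
For low-spin the configuration is t₂g⁴ eg⁰: orbital energy -1.6 × 391 = -626 kJ/mol, and 1 additional pair relative to high-spin adds 197 kJ/mol, giving -429 kJ/mol.
Thus E(LS) − E(HS) = -194 kJ/mol.

-194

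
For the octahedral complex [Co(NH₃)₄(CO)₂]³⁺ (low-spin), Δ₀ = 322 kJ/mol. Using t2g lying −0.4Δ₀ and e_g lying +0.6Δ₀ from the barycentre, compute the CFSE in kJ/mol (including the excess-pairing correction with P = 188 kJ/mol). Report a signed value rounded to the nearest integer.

Ligand charges: 4×(+0) from NH₃ and 2×(+0) from CO sum to +0; with overall charge +3, Co is +3.
Co is in group 9, so Co³⁺ is d⁶ (9 − 3 = 6).
Configuration: t2g^6 e_g^0.
Orbital CFSE = 6(-0.4) + 0(0.6) = -2.4Δ₀ = -2.4 × 322 = -773 kJ/mol.
High-spin d⁶ would be t2g^4 e_g^2 with 1 pair; low-spin has 3, so 2 excess pairs cost +2P = +376 kJ/mol.
Overall CFSE = -773 + 376 = -397 kJ/mol.

-397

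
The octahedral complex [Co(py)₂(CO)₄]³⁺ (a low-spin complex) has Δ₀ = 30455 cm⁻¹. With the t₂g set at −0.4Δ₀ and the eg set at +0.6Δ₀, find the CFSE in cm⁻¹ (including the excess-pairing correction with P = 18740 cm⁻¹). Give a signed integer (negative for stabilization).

-35612

Ligand charges: 2×(+0) from py and 4×(+0) from CO sum to +0; with overall charge +3, Co is +3.
Co is in group 9, so Co³⁺ is d⁶ (9 − 3 = 6).
Electron filling gives t₂g⁶ eg⁰.
Orbital CFSE = 6(-0.4) + 0(0.6) = -2.4Δ₀ = -2.4 × 30455 = -73092 cm⁻¹.
Relative to high-spin t₂g⁴ eg² (1 paired), the low-spin configuration has 2 additional pairs, contributing +2 × 18740 = +37480 cm⁻¹.
Net CFSE = -73092 + 37480 = -35612 cm⁻¹.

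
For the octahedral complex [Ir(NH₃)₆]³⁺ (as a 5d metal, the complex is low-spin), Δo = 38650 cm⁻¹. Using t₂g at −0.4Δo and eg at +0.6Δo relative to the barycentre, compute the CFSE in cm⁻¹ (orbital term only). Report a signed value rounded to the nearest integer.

NH₃ is neutral, so the +3 overall charge sits on Ir: oxidation state +3.
Ir is in group 9, so Ir³⁺ is d⁶ (9 − 3 = 6).
Electron filling gives t₂g⁶ eg⁰.
CFSE(orbital) = 6×(-0.4Δo) + 0×(0.6Δo) = -2.4Δo; with Δo = 38650 cm⁻¹ that is -92760 cm⁻¹.

-92760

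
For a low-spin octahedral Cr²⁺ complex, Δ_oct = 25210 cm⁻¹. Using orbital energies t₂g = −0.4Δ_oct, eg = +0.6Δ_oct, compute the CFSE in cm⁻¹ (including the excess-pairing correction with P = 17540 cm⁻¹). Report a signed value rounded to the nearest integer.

-22796

Group 6 minus oxidation state +2 gives a d⁴ configuration for Cr²⁺.
Electron filling gives t₂g⁴ eg⁰.
The orbital stabilization is -1.6Δ_oct = -1.6 × 25210 = -40336 cm⁻¹.
High-spin d⁴ would be t₂g³ eg¹ with 0 pairs; low-spin has 1, so 1 excess pair costs +1P = +17540 cm⁻¹.
Combining: -40336 + 17540 = -22796 cm⁻¹.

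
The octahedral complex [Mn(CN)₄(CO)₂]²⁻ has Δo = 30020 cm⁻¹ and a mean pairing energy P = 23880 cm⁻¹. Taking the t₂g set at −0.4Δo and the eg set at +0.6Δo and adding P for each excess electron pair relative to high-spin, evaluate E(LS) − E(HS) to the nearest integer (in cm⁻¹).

-12280

Ligand charges: 4×(-1) from CN⁻ and 2×(+0) from CO sum to -4; with overall charge -2, Mn is +2.
Mn is in group 7, so Mn²⁺ is d⁵ (7 − 2 = 5).
High-spin d⁵ fills as t₂g³ eg² with CFSE 3(−0.4) + 2(+0.6) = 0.0Δo = 0 cm⁻¹.
Low-spin t₂g⁵ eg⁰ gives -2.0Δo = -60040 cm⁻¹, but forming 2 extra pairs costs 2P = 47760 cm⁻¹, so E(LS) = -60040 + 47760 = -12280 cm⁻¹.
The difference is -12280 − (0) = -12280 cm⁻¹, so low-spin lies lower.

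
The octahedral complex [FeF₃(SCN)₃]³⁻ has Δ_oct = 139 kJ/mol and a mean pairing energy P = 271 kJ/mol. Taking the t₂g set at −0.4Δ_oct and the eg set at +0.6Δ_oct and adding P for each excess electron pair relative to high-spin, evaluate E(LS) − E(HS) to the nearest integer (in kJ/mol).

264

Ligand charges: 3×(-1) from F⁻ and 3×(-1) from SCN⁻ sum to -6; with overall charge -3, Fe is +3.
Fe³⁺: group 8, so d-count = 8 − 3 = 5.
High-spin: t₂g³ eg², CFSE = 0.0Δ_oct = 0 kJ/mol.
Low-spin t₂g⁵ eg⁰ gives -2.0Δ_oct = -278 kJ/mol, but forming 2 extra pairs costs 2P = 542 kJ/mol, so E(LS) = -278 + 542 = 264 kJ/mol.
E(LS) − E(HS) = 264 − (0) = 264 kJ/mol.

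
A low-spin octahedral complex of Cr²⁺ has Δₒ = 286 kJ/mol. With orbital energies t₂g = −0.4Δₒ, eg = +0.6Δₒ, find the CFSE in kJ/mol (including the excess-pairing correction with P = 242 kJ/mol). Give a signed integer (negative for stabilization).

Group 6 minus oxidation state +2 gives a d⁴ configuration for Cr²⁺.
The d⁴ electrons fill as t₂g⁴ eg⁰.
Orbital CFSE = 4(-0.4) + 0(0.6) = -1.6Δₒ = -1.6 × 286 = -458 kJ/mol.
Pairing penalty: 1 pair vs 0 in the high-spin reference → 1 extra × P = 242 kJ/mol.
Combining: -458 + 242 = -216 kJ/mol.

-216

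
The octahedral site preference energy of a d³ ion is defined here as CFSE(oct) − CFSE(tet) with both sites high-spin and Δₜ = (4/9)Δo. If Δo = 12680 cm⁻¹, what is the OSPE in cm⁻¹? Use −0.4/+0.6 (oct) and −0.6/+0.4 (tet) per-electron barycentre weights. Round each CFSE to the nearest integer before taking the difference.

Octahedral high-spin t2g^3 e_g^0: CFSE = -1.2 × 12680 = -15216 cm⁻¹.
Tetrahedral e^2 t2^1 gives -0.8Δₜ = -0.8 × (4/9) × 12680 = -4508 cm⁻¹.
Subtracting, OSPE = -15216 − (-4508) = -10708 cm⁻¹.

-10708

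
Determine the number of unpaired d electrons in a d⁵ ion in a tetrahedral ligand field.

With tetrahedral geometry the complex is necessarily high-spin.
Configuration: e^2 t2^3, giving 5 unpaired electrons.

5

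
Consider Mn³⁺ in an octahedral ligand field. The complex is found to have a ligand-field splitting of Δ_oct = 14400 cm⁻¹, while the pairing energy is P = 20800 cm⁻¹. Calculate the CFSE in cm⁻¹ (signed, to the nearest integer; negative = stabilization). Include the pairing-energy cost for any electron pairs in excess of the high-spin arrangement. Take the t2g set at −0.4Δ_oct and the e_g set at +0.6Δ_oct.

Mn is in group 7, so Mn³⁺ is d⁴ (7 − 3 = 4).
Since Δ_oct = 14400 cm⁻¹ < P = 20800 cm⁻¹, the complex adopts the high-spin configuration.
Filling d⁴ accordingly: t2g^3 e_g^1.
Orbital CFSE = -0.6Δ_oct = -0.6 × 14400 = -8640 cm⁻¹.
High-spin has no excess pairs, so no pairing correction applies.

-8640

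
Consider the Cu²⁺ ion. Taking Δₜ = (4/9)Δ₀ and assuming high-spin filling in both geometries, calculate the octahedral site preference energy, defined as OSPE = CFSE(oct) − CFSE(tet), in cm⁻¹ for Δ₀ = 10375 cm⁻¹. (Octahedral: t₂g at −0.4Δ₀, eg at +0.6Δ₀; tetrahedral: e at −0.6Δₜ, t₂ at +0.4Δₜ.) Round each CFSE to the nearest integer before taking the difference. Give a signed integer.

Cu sits in group 11; removing 2 electrons leaves Cu²⁺ with 11 − 2 = 9 d electrons.
Octahedral high-spin t₂g⁶ eg³: CFSE = -0.6 × 10375 = -6225 cm⁻¹.
In a tetrahedral site the filling is e⁴ t₂⁵: CFSE(tet) = -0.4Δₜ = -0.4 × (4/9)(10375) = -1844 cm⁻¹.
OSPE = CFSE(oct) − CFSE(tet) = -6225 − (-1844) = -4381 cm⁻¹.

-4381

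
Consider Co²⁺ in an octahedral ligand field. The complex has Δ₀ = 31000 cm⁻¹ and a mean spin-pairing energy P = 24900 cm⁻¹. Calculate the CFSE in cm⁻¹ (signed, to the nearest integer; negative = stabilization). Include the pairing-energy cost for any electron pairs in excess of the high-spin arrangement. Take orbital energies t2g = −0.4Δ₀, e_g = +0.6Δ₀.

Co is in group 9, so Co²⁺ is d⁷ (9 − 2 = 7).
With Δ₀ > P the complex is low-spin.
Filling d⁷ accordingly: t2g^6 e_g^1.
Orbital CFSE = -1.8Δ₀ = -1.8 × 31000 = -55800 cm⁻¹.
Excess pairs vs high-spin: 3 − 2 = 1; pairing cost = +24900 cm⁻¹.
Net CFSE = -55800 + 24900 = -30900 cm⁻¹.

-30900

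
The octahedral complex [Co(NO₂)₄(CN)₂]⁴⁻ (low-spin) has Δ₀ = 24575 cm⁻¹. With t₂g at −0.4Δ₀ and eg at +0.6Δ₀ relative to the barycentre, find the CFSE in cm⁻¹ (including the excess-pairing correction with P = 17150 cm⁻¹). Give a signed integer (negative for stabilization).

-27085

Ligand charges: 4×(-1) from NO₂⁻ and 2×(-1) from CN⁻ sum to -6; with overall charge -4, Co is +2.
Co²⁺: group 9, so d-count = 9 − 2 = 7.
The d⁷ electrons fill as t₂g⁶ eg¹.
The orbital stabilization is -1.8Δ₀ = -1.8 × 24575 = -44235 cm⁻¹.
Relative to high-spin t₂g⁵ eg² (2 paired), the low-spin configuration has 1 additional pair, contributing +1 × 17150 = +17150 cm⁻¹.
Combining: -44235 + 17150 = -27085 cm⁻¹.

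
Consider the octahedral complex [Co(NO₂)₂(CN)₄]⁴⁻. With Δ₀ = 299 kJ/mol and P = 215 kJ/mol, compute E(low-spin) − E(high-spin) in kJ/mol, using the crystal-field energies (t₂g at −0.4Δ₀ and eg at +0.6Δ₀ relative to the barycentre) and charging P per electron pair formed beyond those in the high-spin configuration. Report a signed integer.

-84

Ligand charges: 2×(-1) from NO₂⁻ and 4×(-1) from CN⁻ sum to -6; with overall charge -4, Co is +2.
Co²⁺: group 9, so d-count = 9 − 2 = 7.
High-spin: t₂g⁵ eg², CFSE = -0.8Δ₀ = -239 kJ/mol.
For low-spin the configuration is t₂g⁶ eg¹: orbital energy -1.8 × 299 = -538 kJ/mol, and 1 additional pair relative to high-spin adds 215 kJ/mol, giving -323 kJ/mol.
Thus E(LS) − E(HS) = -84 kJ/mol.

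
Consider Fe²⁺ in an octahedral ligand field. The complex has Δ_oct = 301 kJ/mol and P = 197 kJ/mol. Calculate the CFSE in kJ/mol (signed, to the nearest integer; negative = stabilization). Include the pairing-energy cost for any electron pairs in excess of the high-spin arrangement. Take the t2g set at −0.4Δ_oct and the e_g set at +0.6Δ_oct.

-328

Group 8 minus oxidation state +2 gives a d⁶ configuration for Fe²⁺.
With Δ_oct > P the complex is low-spin.
Configuration: t2g^6 e_g^0.
Orbital CFSE = -2.4Δ_oct = -2.4 × 301 = -722 kJ/mol.
Excess pairs vs high-spin: 3 − 1 = 2; pairing cost = +394 kJ/mol.
Net CFSE = -722 + 394 = -328 kJ/mol.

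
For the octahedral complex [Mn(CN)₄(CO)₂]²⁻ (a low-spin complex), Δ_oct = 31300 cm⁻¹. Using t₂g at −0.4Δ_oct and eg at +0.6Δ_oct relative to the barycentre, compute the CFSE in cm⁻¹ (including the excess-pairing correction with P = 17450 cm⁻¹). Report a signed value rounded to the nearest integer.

Ligand charges: 4×(-1) from CN⁻ and 2×(+0) from CO sum to -4; with overall charge -2, Mn is +2.
Mn sits in group 7; removing 2 electrons leaves Mn²⁺ with 7 − 2 = 5 d electrons.
The d⁵ electrons fill as t₂g⁵ eg⁰.
The orbital stabilization is -2.0Δ_oct = -2.0 × 31300 = -62600 cm⁻¹.
Pairing penalty: 2 pairs vs 0 in the high-spin reference → 2 extra × P = 34900 cm⁻¹.
Combining: -62600 + 34900 = -27700 cm⁻¹.

-27700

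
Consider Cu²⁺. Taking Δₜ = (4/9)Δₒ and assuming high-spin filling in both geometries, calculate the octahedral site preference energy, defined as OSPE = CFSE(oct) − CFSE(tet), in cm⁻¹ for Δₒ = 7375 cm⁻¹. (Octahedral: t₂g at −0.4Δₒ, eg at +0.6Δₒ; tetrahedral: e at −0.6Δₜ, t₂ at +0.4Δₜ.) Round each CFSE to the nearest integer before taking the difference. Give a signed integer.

Group 11 minus oxidation state +2 gives a d⁹ configuration for Cu²⁺.
Octahedral high-spin t2g^6 e_g^3: CFSE = -0.6 × 7375 = -4425 cm⁻¹.
Tetrahedral: e^4 t2^5, CFSE = 4(−0.6) + 5(+0.4) = -0.4Δₜ = -0.4 × (4/9) × 7375 = -1311 cm⁻¹.
OSPE = CFSE(oct) − CFSE(tet) = -4425 − (-1311) = -3114 cm⁻¹.

-3114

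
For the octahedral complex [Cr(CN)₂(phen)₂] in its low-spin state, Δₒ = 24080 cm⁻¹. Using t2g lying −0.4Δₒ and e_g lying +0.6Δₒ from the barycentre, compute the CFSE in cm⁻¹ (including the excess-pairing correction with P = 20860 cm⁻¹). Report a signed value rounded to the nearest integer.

-17668

Ligand charges: 2×(-1) from CN⁻ and 2×(+0) from phen sum to -2; with overall charge +0, Cr is +2.
Group 6 minus oxidation state +2 gives a d⁴ configuration for Cr²⁺.
Electron filling gives t2g^4 e_g^0.
Orbital CFSE = 4(-0.4) + 0(0.6) = -1.6Δₒ = -1.6 × 24080 = -38528 cm⁻¹.
Relative to high-spin t2g^3 e_g^1 (0 paired), the low-spin configuration has 1 additional pair, contributing +1 × 20860 = +20860 cm⁻¹.
Overall CFSE = -38528 + 20860 = -17668 cm⁻¹.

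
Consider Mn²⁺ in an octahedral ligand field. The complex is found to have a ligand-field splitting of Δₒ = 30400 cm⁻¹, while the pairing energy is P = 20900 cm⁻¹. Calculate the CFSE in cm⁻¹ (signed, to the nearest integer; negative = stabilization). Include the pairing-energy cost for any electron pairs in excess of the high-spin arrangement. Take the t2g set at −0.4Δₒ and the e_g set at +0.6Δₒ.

-19000

Mn²⁺: group 7, so d-count = 7 − 2 = 5.
Since Δₒ = 30400 cm⁻¹ > P = 20900 cm⁻¹, the complex adopts the low-spin configuration.
That gives t2g^5 e_g^0.
Orbital CFSE = -2.0Δₒ = -2.0 × 30400 = -60800 cm⁻¹.
Excess pairs vs high-spin: 2 − 0 = 2; pairing cost = +41800 cm⁻¹.
Net CFSE = -60800 + 41800 = -19000 cm⁻¹.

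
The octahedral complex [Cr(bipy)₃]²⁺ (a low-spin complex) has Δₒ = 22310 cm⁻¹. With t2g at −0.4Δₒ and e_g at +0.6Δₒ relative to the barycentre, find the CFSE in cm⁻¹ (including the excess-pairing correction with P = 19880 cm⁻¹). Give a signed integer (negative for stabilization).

-15816

bipy is neutral, so the +2 overall charge sits on Cr: oxidation state +2.
Cr is in group 6, so Cr²⁺ is d⁴ (6 − 2 = 4).
Configuration: t2g^4 e_g^0.
The orbital stabilization is -1.6Δₒ = -1.6 × 22310 = -35696 cm⁻¹.
Relative to high-spin t2g^3 e_g^1 (0 paired), the low-spin configuration has 1 additional pair, contributing +1 × 19880 = +19880 cm⁻¹.
Overall CFSE = -35696 + 19880 = -15816 cm⁻¹.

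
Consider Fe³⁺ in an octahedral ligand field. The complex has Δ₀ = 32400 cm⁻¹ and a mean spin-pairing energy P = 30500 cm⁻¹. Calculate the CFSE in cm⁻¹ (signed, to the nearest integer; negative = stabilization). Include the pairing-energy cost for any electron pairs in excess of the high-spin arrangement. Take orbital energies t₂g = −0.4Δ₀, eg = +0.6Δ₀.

-3800

Fe is in group 8, so Fe³⁺ is d⁵ (8 − 3 = 5).
Here Δ₀ > P (32400 > 30500), so the low-spin state is favoured.
Filling d⁵ accordingly: t₂g⁵ eg⁰.
Orbital CFSE = -2.0Δ₀ = -2.0 × 32400 = -64800 cm⁻¹.
Excess pairs vs high-spin: 2 − 0 = 2; pairing cost = +61000 cm⁻¹.
Net CFSE = -64800 + 61000 = -3800 cm⁻¹.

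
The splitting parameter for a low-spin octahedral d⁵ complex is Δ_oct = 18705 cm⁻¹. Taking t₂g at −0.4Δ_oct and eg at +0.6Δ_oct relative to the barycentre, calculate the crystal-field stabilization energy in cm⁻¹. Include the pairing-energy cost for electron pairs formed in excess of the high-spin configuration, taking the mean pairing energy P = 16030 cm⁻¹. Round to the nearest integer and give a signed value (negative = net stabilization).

-5350

Electron filling gives t₂g⁵ eg⁰.
The orbital stabilization is -2.0Δ_oct = -2.0 × 18705 = -37410 cm⁻¹.
Relative to high-spin t₂g³ eg² (0 paired), the low-spin configuration has 2 additional pairs, contributing +2 × 16030 = +32060 cm⁻¹.
Combining: -37410 + 32060 = -5350 cm⁻¹.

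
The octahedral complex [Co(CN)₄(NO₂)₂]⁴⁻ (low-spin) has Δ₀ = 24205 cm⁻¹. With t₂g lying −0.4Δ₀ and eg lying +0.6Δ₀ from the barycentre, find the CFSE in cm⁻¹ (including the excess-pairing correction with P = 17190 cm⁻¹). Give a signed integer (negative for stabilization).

Ligand charges: 4×(-1) from CN⁻ and 2×(-1) from NO₂⁻ sum to -6; with overall charge -4, Co is +2.
Group 9 minus oxidation state +2 gives a d⁷ configuration for Co²⁺.
The d⁷ electrons fill as t₂g⁶ eg¹.
CFSE(orbital) = 6×(-0.4Δ₀) + 1×(0.6Δ₀) = -1.8Δ₀; with Δ₀ = 24205 cm⁻¹ that is -43569 cm⁻¹.
Relative to high-spin t₂g⁵ eg² (2 paired), the low-spin configuration has 1 additional pair, contributing +1 × 17190 = +17190 cm⁻¹.
Combining: -43569 + 17190 = -26379 cm⁻¹.

-26379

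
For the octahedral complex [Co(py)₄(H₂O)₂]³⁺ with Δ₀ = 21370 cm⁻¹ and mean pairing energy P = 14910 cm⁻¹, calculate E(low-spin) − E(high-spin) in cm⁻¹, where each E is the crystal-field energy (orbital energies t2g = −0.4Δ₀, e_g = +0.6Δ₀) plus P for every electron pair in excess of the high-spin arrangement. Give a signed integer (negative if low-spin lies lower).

-12920

Ligand charges: 4×(+0) from py and 2×(+0) from H₂O sum to +0; with overall charge +3, Co is +3.
Co is in group 9, so Co³⁺ is d⁶ (9 − 3 = 6).
In the high-spin limit (t2g^4 e_g^2) the orbital term is -0.4Δ₀ = -8548 cm⁻¹, with no excess pairing.
Low-spin t2g^6 e_g^0 gives -2.4Δ₀ = -51288 cm⁻¹, but forming 2 extra pairs costs 2P = 29820 cm⁻¹, so E(LS) = -51288 + 29820 = -21468 cm⁻¹.
The difference is -21468 − (-8548) = -12920 cm⁻¹, so low-spin lies lower.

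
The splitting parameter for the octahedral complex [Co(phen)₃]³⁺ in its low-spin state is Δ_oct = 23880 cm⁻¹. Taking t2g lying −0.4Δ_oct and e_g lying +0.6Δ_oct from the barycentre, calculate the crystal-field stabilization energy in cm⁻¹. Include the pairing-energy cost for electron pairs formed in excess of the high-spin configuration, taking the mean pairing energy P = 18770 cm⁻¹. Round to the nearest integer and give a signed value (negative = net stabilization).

phen is neutral, so the +3 overall charge sits on Co: oxidation state +3.
Co³⁺: group 9, so d-count = 9 − 3 = 6.
The d⁶ electrons fill as t2g^6 e_g^0.
Orbital CFSE = 6(-0.4) + 0(0.6) = -2.4Δ_oct = -2.4 × 23880 = -57312 cm⁻¹.
High-spin d⁶ would be t2g^4 e_g^2 with 1 pair; low-spin has 3, so 2 excess pairs cost +2P = +37540 cm⁻¹.
Overall CFSE = -57312 + 37540 = -19772 cm⁻¹.

-19772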